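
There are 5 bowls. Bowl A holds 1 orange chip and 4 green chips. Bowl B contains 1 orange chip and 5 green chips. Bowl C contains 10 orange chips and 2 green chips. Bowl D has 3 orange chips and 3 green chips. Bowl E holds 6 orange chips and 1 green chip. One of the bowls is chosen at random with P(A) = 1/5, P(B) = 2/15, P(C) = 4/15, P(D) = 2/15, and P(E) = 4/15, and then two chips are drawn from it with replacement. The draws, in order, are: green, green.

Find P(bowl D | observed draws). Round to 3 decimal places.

Compute the likelihood of the observed sequence for each case: P(data | bowl A) = (4/5)(4/5) = 0.64; P(data | bowl B) = (5/6)(5/6) = 0.69444; P(data | bowl C) = (2/12)(2/12) = 0.027778; P(data | bowl D) = (3/6)(3/6) = 0.25; P(data | bowl E) = (1/7)(1/7) = 0.020408.
Multiplying each by its prior: 1/5 · 0.64 = 0.128, 2/15 · 0.69444 = 0.092593, 4/15 · 0.027778 = 0.0074074, 2/15 · 0.25 = 0.033333, 4/15 · 0.020408 = 0.0054422; with total 0.26678.
Hence P(bowl D | data) = (0.033333) / (0.26678) = 0.12495.

0.125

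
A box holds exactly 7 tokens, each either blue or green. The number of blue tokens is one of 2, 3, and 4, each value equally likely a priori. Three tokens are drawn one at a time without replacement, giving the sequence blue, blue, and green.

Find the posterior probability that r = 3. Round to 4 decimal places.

Under each hypothesis, the probability of the observed sequence is: P(data | r = 2) = (2/7)(1/6)(5/5) = 1/21; P(data | r = 3) = (3/7)(2/6)(4/5) = 4/35; P(data | r = 4) = (4/7)(3/6)(3/5) = 6/35.
Weighting by the prior gives 1/3 · 1/21 = 1/63, 1/3 · 4/35 = 4/105, 1/3 · 6/35 = 2/35; with total 1/9.
Therefore the posterior P(r = 3 | data) = (4/105) / (1/9) = 12/35.

0.3429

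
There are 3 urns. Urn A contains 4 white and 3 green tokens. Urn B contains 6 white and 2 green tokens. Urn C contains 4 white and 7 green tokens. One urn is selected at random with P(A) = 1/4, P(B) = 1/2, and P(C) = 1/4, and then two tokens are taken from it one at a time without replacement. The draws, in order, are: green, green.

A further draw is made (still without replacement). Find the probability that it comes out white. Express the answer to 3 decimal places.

0.596

Compute the likelihood of the observed sequence for each case: P(data | urn A) = (3/7)(2/6) = 0.14286; P(data | urn B) = (2/8)(1/7) = 0.035714; P(data | urn C) = (7/11)(6/10) = 0.38182.
The prior-weighted likelihoods are 1/4 · 0.14286 = 0.035714, 1/2 · 0.035714 = 0.017857, 1/4 · 0.38182 = 0.095455; with total 0.14903.
Normalising, the posterior is P(urn A | data) = 0.23965, P(urn B | data) = 0.11983, P(urn C | data) = 0.64052.
So P(white next | data) = Σ P(white next | H) P(H | data) = (4/5)(0.23965) + (1)(0.11983) + (4/9)(0.64052) = 0.59622.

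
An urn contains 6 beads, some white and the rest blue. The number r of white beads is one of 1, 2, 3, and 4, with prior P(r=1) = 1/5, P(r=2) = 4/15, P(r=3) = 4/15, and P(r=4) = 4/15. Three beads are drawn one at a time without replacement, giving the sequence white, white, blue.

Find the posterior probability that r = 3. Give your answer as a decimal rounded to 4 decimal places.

For each hypothesis, P(data | H) works out to: P(data | r = 1) = (1/6)(0/5) = 0; P(data | r = 2) = (2/6)(1/5)(4/4) = 1/15; P(data | r = 3) = (3/6)(2/5)(3/4) = 3/20; P(data | r = 4) = (4/6)(3/5)(2/4) = 1/5.
Multiplying each by its prior: 1/5 · 0 = 0, 4/15 · 1/15 = 4/225, 4/15 · 3/20 = 1/25, 4/15 · 1/5 = 4/75; with total 1/9.
By Bayes' rule, P(r = 3 | data) = (1/25) / (1/9) = 9/25.

0.3600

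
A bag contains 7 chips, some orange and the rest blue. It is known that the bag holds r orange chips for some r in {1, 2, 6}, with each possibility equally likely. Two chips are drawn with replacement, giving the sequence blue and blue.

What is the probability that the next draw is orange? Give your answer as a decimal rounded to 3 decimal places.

0.212

The likelihood of the observed sequence under each hypothesis: P(data | r = 1) = (6/7)(6/7) = 36/49; P(data | r = 2) = (5/7)(5/7) = 25/49; P(data | r = 6) = (1/7)(1/7) = 1/49.
Weighting by the prior gives 1/3 · 36/49 = 12/49, 1/3 · 25/49 = 25/147, 1/3 · 1/49 = 1/147; with total 62/147.
The posterior is then P(r = 1 | data) = 18/31, P(r = 2 | data) = 25/62, P(r = 6 | data) = 1/62.
So P(orange next | data) = Σ P(orange next | H) P(H | data) = (1/7)(18/31) + (2/7)(25/62) + (6/7)(1/62) = 46/217.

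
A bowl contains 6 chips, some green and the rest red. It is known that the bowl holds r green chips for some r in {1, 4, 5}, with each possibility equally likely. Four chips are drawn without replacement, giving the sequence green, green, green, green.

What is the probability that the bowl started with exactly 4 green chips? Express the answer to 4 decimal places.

The likelihood of the observed sequence under each hypothesis: P(data | r = 1) = (1/6)(0/5) = 0; P(data | r = 4) = (4/6)(3/5)(2/4)(1/3) = 1/15; P(data | r = 5) = (5/6)(4/5)(3/4)(2/3) = 1/3.
Multiplying each by its prior: 1/3 · 0 = 0, 1/3 · 1/15 = 1/45, 1/3 · 1/3 = 1/9; summing to 2/15.
So P(r = 4 | data) = (1/45) / (2/15) = 1/6.

0.1667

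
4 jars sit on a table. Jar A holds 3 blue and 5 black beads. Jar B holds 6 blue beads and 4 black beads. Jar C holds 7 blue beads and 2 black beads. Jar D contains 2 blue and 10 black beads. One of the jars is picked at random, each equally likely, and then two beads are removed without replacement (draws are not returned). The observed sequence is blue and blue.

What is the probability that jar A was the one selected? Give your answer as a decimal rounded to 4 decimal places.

The likelihood of the observed sequence under each hypothesis: P(data | jar A) = (3/8)(2/7) = 3/28; P(data | jar B) = (6/10)(5/9) = 1/3; P(data | jar C) = (7/9)(6/8) = 7/12; P(data | jar D) = (2/12)(1/11) = 1/66.
Weighting by the prior gives 1/4 · 3/28 = 3/112, 1/4 · 1/3 = 1/12, 1/4 · 7/12 = 7/48, 1/4 · 1/66 = 1/264; these sum to 20/77.
Therefore the posterior P(jar A | data) = (3/112) / (20/77) = 33/320.

0.1031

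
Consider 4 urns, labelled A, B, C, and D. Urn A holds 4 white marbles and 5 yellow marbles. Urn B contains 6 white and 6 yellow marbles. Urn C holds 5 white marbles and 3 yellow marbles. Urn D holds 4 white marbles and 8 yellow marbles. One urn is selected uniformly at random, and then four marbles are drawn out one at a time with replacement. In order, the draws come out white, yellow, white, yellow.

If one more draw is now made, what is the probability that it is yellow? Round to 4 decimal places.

For each hypothesis, P(data | H) works out to: P(data | urn A) = (4/9)(5/9)(4/9)(5/9) = 0.060966; P(data | urn B) = (6/12)(6/12)(6/12)(6/12) = 0.0625; P(data | urn C) = (5/8)(3/8)(5/8)(3/8) = 0.054932; P(data | urn D) = (4/12)(8/12)(4/12)(8/12) = 0.049383.
The prior-weighted likelihoods are 1/4 · 0.060966 = 0.015242, 1/4 · 0.0625 = 0.015625, 1/4 · 0.054932 = 0.013733, 1/4 · 0.049383 = 0.012346; summing to 0.056945.
The posterior is then P(urn A | data) = 0.26765, P(urn B | data) = 0.27439, P(urn C | data) = 0.24116, P(urn D | data) = 0.2168.
Averaging over the posterior, P(yellow next | data) = (5/9)(0.26765) + (1/2)(0.27439) + (3/8)(0.24116) + (2/3)(0.2168) = 0.52086.

0.5209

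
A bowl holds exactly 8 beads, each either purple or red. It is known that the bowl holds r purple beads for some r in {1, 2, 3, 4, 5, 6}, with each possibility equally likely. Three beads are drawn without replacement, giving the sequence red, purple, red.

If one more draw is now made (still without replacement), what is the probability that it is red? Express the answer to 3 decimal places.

0.600

For each hypothesis, P(data | H) works out to: P(data | r = 1) = (7/8)(1/7)(6/6) = 1/8; P(data | r = 2) = (6/8)(2/7)(5/6) = 5/28; P(data | r = 3) = (5/8)(3/7)(4/6) = 5/28; P(data | r = 4) = (4/8)(4/7)(3/6) = 1/7; P(data | r = 5) = (3/8)(5/7)(2/6) = 5/56; P(data | r = 6) = (2/8)(6/7)(1/6) = 1/28.
Multiplying each by its prior: 1/6 · 1/8 = 1/48, 1/6 · 5/28 = 5/168, 1/6 · 5/28 = 5/168, 1/6 · 1/7 = 1/42, 1/6 · 5/56 = 5/336, 1/6 · 1/28 = 1/168; summing to 1/8.
The posterior is then P(r = 1 | data) = 1/6, P(r = 2 | data) = 5/21, P(r = 3 | data) = 5/21, P(r = 4 | data) = 4/21, P(r = 5 | data) = 5/42, P(r = 6 | data) = 1/21.
Averaging over the posterior, P(red next | data) = (1)(1/6) + (4/5)(5/21) + (3/5)(5/21) + (2/5)(4/21) + (1/5)(5/42) + (0)(1/21) = 3/5.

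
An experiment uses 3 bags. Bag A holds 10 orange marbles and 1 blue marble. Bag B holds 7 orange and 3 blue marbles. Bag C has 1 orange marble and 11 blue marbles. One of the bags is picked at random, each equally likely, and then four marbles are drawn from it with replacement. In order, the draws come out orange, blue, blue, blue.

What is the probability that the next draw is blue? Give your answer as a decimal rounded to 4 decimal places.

The likelihood of the observed sequence under each hypothesis: P(data | bag A) = (10/11)(1/11)(1/11)(1/11) = 0.00068301; P(data | bag B) = (7/10)(3/10)(3/10)(3/10) = 0.0189; P(data | bag C) = (1/12)(11/12)(11/12)(11/12) = 0.064188.
Weighting by the prior gives 1/3 · 0.00068301 = 0.00022767, 1/3 · 0.0189 = 0.0063, 1/3 · 0.064188 = 0.021396; these sum to 0.027924.
Normalising, the posterior is P(bag A | data) = 0.0081533, P(bag B | data) = 0.22562, P(bag C | data) = 0.76623.
Averaging over the posterior, P(blue next | data) = (1/11)(0.0081533) + (3/10)(0.22562) + (11/12)(0.76623) = 0.7708.

0.7708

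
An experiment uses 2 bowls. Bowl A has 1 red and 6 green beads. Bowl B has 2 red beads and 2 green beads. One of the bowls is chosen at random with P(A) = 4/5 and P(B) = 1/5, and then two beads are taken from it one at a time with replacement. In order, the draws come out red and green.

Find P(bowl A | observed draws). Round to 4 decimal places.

Under each hypothesis, the probability of the observed sequence is: P(data | bowl A) = (1/7)(6/7) = 6/49; P(data | bowl B) = (2/4)(2/4) = 1/4.
The prior-weighted likelihoods are 4/5 · 6/49 = 24/245, 1/5 · 1/4 = 1/20; summing to 29/196.
So P(bowl A | data) = (24/245) / (29/196) = 96/145.

0.6621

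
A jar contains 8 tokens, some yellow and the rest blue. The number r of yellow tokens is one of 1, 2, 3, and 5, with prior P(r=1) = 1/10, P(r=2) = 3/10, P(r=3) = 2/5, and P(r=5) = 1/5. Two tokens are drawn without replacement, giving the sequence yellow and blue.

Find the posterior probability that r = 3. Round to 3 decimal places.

Under each hypothesis, the probability of the observed sequence is: P(data | r = 1) = (1/8)(7/7) = 1/8; P(data | r = 2) = (2/8)(6/7) = 3/14; P(data | r = 3) = (3/8)(5/7) = 15/56; P(data | r = 5) = (5/8)(3/7) = 15/56.
Multiplying each by its prior: 1/10 · 1/8 = 1/80, 3/10 · 3/14 = 9/140, 2/5 · 15/56 = 3/28, 1/5 · 15/56 = 3/56; summing to 19/80.
Therefore the posterior P(r = 3 | data) = (3/28) / (19/80) = 60/133.

0.451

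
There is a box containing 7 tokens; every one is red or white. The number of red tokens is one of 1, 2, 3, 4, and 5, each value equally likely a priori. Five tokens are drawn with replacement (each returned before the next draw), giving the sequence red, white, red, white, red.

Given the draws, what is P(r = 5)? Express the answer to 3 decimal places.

Under each hypothesis, the probability of the observed sequence is: P(data | r = 1) = (1/7)(6/7)(1/7)(6/7)(1/7) = 0.002142; P(data | r = 2) = (2/7)(5/7)(2/7)(5/7)(2/7) = 0.0119; P(data | r = 3) = (3/7)(4/7)(3/7)(4/7)(3/7) = 0.025704; P(data | r = 4) = (4/7)(3/7)(4/7)(3/7)(4/7) = 0.034271; P(data | r = 5) = (5/7)(2/7)(5/7)(2/7)(5/7) = 0.02975.
Multiplying each by its prior: 1/5 · 0.002142 = 0.00042839, 1/5 · 0.0119 = 0.00238, 1/5 · 0.025704 = 0.0051407, 1/5 · 0.034271 = 0.0068543, 1/5 · 0.02975 = 0.0059499; these sum to 0.020753.
So P(r = 5 | data) = (0.0059499) / (0.020753) = 0.2867.

0.287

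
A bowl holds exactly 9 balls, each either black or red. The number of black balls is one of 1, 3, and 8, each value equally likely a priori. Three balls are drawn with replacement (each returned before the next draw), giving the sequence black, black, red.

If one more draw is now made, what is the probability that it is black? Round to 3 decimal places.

For each hypothesis, P(data | H) works out to: P(data | r = 1) = (1/9)(1/9)(8/9) = 0.010974; P(data | r = 3) = (3/9)(3/9)(6/9) = 0.074074; P(data | r = 8) = (8/9)(8/9)(1/9) = 0.087791.
Multiplying each by its prior: 1/3 · 0.010974 = 0.003658, 1/3 · 0.074074 = 0.024691, 1/3 · 0.087791 = 0.029264; these sum to 0.057613.
Normalising, the posterior is P(r = 1 | data) = 0.063492, P(r = 3 | data) = 0.42857, P(r = 8 | data) = 0.50794.
Averaging over the posterior, P(black next | data) = (1/9)(0.063492) + (1/3)(0.42857) + (8/9)(0.50794) = 0.60141.

0.601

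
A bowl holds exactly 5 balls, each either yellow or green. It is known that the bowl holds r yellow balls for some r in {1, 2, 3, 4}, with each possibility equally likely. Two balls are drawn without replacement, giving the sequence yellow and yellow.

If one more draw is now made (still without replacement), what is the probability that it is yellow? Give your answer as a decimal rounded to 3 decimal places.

The likelihood of the observed sequence under each hypothesis: P(data | r = 1) = (1/5)(0/4) = 0; P(data | r = 2) = (2/5)(1/4) = 1/10; P(data | r = 3) = (3/5)(2/4) = 3/10; P(data | r = 4) = (4/5)(3/4) = 3/5.
Weighting by the prior gives 1/4 · 0 = 0, 1/4 · 1/10 = 1/40, 1/4 · 3/10 = 3/40, 1/4 · 3/5 = 3/20; summing to 1/4.
The posterior is then P(r = 1 | data) = 0, P(r = 2 | data) = 1/10, P(r = 3 | data) = 3/10, P(r = 4 | data) = 3/5.
So P(yellow next | data) = Σ P(yellow next | H) P(H | data) = (0)(1/10) + (1/3)(3/10) + (2/3)(3/5) = 1/2.

0.500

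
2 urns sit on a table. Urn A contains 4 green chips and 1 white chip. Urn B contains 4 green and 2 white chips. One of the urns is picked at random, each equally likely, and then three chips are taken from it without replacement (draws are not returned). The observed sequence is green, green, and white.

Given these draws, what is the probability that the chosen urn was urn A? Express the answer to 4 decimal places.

For each hypothesis, P(data | H) works out to: P(data | urn A) = (4/5)(3/4)(1/3) = 1/5; P(data | urn B) = (4/6)(3/5)(2/4) = 1/5.
The prior-weighted likelihoods are 1/2 · 1/5 = 1/10, 1/2 · 1/5 = 1/10; these sum to 1/5.
Therefore the posterior P(urn A | data) = (1/10) / (1/5) = 1/2.

0.5000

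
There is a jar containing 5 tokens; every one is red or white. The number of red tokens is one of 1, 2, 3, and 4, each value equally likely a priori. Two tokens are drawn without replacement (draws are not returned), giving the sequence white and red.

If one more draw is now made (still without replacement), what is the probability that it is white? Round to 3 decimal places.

For each hypothesis, P(data | H) works out to: P(data | r = 1) = (4/5)(1/4) = 1/5; P(data | r = 2) = (3/5)(2/4) = 3/10; P(data | r = 3) = (2/5)(3/4) = 3/10; P(data | r = 4) = (1/5)(4/4) = 1/5.
Multiplying each by its prior: 1/4 · 1/5 = 1/20, 1/4 · 3/10 = 3/40, 1/4 · 3/10 = 3/40, 1/4 · 1/5 = 1/20; with total 1/4.
Dividing through by the total gives posterior P(r = 1 | data) = 1/5, P(r = 2 | data) = 3/10, P(r = 3 | data) = 3/10, P(r = 4 | data) = 1/5.
Averaging over the posterior, P(white next | data) = (1)(1/5) + (2/3)(3/10) + (1/3)(3/10) + (0)(1/5) = 1/2.

0.500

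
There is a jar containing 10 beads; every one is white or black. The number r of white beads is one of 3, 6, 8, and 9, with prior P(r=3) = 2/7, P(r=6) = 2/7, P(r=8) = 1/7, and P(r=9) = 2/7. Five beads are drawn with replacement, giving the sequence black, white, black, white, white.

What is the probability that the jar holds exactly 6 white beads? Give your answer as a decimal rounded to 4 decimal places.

0.5291

Compute the likelihood of the observed sequence for each case: P(data | r = 3) = (7/10)(3/10)(7/10)(3/10)(3/10) = 0.01323; P(data | r = 6) = (4/10)(6/10)(4/10)(6/10)(6/10) = 0.03456; P(data | r = 8) = (2/10)(8/10)(2/10)(8/10)(8/10) = 0.02048; P(data | r = 9) = (1/10)(9/10)(1/10)(9/10)(9/10) = 0.00729.
Weighting by the prior gives 2/7 · 0.01323 = 0.00378, 2/7 · 0.03456 = 0.0098743, 1/7 · 0.02048 = 0.0029257, 2/7 · 0.00729 = 0.0020829; with total 0.018663.
So P(r = 6 | data) = (0.0098743) / (0.018663) = 0.52909.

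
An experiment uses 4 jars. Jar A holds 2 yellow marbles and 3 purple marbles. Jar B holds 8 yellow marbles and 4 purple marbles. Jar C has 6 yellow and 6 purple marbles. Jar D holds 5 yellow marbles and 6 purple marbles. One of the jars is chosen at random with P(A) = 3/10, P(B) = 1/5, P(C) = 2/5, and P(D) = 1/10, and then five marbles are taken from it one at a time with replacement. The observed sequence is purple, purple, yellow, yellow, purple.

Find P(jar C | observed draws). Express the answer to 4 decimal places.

0.4235

Compute the likelihood of the observed sequence for each case: P(data | jar A) = (3/5)(3/5)(2/5)(2/5)(3/5) = 0.03456; P(data | jar B) = (4/12)(4/12)(8/12)(8/12)(4/12) = 0.016461; P(data | jar C) = (6/12)(6/12)(6/12)(6/12)(6/12) = 0.03125; P(data | jar D) = (6/11)(6/11)(5/11)(5/11)(6/11) = 0.03353.
Weighting by the prior gives 3/10 · 0.03456 = 0.010368, 1/5 · 0.016461 = 0.0032922, 2/5 · 0.03125 = 0.0125, 1/10 · 0.03353 = 0.003353; these sum to 0.029513.
Hence P(jar C | data) = (0.0125) / (0.029513) = 0.42354.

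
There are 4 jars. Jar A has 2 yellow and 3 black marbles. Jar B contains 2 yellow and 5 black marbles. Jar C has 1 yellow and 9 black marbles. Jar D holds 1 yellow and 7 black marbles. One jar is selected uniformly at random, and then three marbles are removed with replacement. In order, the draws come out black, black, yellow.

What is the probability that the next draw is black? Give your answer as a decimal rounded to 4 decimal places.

0.7442

Under each hypothesis, the probability of the observed sequence is: P(data | jar A) = (3/5)(3/5)(2/5) = 0.144; P(data | jar B) = (5/7)(5/7)(2/7) = 0.14577; P(data | jar C) = (9/10)(9/10)(1/10) = 0.081; P(data | jar D) = (7/8)(7/8)(1/8) = 0.095703.
Multiplying each by its prior: 1/4 · 0.144 = 0.036, 1/4 · 0.14577 = 0.036443, 1/4 · 0.081 = 0.02025, 1/4 · 0.095703 = 0.023926; these sum to 0.11662.
Dividing through by the total gives posterior P(jar A | data) = 0.3087, P(jar B | data) = 0.3125, P(jar C | data) = 0.17364, P(jar D | data) = 0.20516.
So P(black next | data) = Σ P(black next | H) P(H | data) = (3/5)(0.3087) + (5/7)(0.3125) + (9/10)(0.17364) + (7/8)(0.20516) = 0.74423.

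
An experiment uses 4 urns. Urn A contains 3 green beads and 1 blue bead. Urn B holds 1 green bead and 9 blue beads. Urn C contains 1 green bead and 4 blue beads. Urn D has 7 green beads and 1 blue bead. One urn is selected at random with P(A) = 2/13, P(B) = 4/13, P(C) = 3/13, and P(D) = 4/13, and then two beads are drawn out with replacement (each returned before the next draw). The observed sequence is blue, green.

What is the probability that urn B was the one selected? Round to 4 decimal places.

0.2179

Under each hypothesis, the probability of the observed sequence is: P(data | urn A) = (1/4)(3/4) = 0.1875; P(data | urn B) = (9/10)(1/10) = 0.09; P(data | urn C) = (4/5)(1/5) = 0.16; P(data | urn D) = (1/8)(7/8) = 0.10938.
The prior-weighted likelihoods are 2/13 · 0.1875 = 0.028846, 4/13 · 0.09 = 0.027692, 3/13 · 0.16 = 0.036923, 4/13 · 0.10938 = 0.033654; summing to 0.12712.
Hence P(urn B | data) = (0.027692) / (0.12712) = 0.21785.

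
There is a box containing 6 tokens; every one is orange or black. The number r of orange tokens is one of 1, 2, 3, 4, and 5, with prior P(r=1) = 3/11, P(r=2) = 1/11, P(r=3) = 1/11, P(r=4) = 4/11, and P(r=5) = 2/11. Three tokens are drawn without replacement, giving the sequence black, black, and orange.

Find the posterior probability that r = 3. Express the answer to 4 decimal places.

0.1343

Compute the likelihood of the observed sequence for each case: P(data | r = 1) = (5/6)(4/5)(1/4) = 1/6; P(data | r = 2) = (4/6)(3/5)(2/4) = 1/5; P(data | r = 3) = (3/6)(2/5)(3/4) = 3/20; P(data | r = 4) = (2/6)(1/5)(4/4) = 1/15; P(data | r = 5) = (1/6)(0/5) = 0.
The prior-weighted likelihoods are 3/11 · 1/6 = 1/22, 1/11 · 1/5 = 1/55, 1/11 · 3/20 = 3/220, 4/11 · 1/15 = 4/165, 2/11 · 0 = 0; these sum to 67/660.
Hence P(r = 3 | data) = (3/220) / (67/660) = 9/67.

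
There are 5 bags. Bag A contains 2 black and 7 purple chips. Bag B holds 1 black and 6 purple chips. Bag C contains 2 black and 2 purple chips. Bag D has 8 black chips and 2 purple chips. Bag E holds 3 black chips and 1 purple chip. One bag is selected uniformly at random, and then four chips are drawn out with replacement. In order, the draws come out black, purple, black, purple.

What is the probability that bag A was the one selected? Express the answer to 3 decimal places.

The likelihood of the observed sequence under each hypothesis: P(data | bag A) = (2/9)(7/9)(2/9)(7/9) = 0.029873; P(data | bag B) = (1/7)(6/7)(1/7)(6/7) = 0.014994; P(data | bag C) = (2/4)(2/4)(2/4)(2/4) = 0.0625; P(data | bag D) = (8/10)(2/10)(8/10)(2/10) = 0.0256; P(data | bag E) = (3/4)(1/4)(3/4)(1/4) = 0.035156.
The prior-weighted likelihoods are 1/5 · 0.029873 = 0.0059747, 1/5 · 0.014994 = 0.0029988, 1/5 · 0.0625 = 0.0125, 1/5 · 0.0256 = 0.00512, 1/5 · 0.035156 = 0.0070313; these sum to 0.033625.
Therefore the posterior P(bag A | data) = (0.0059747) / (0.033625) = 0.17769.

0.178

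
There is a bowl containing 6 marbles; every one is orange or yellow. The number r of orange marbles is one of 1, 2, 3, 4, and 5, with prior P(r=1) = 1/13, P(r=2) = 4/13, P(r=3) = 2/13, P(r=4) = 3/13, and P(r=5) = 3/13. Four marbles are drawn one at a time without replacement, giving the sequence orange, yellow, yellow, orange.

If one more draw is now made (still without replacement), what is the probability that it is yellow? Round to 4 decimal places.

For each hypothesis, P(data | H) works out to: P(data | r = 1) = (1/6)(5/5)(4/4)(0/3) = 0; P(data | r = 2) = (2/6)(4/5)(3/4)(1/3) = 1/15; P(data | r = 3) = (3/6)(3/5)(2/4)(2/3) = 1/10; P(data | r = 4) = (4/6)(2/5)(1/4)(3/3) = 1/15; P(data | r = 5) = (5/6)(1/5)(0/4) = 0.
Weighting by the prior gives 1/13 · 0 = 0, 4/13 · 1/15 = 4/195, 2/13 · 1/10 = 1/65, 3/13 · 1/15 = 1/65, 3/13 · 0 = 0; these sum to 2/39.
Normalising, the posterior is P(r = 1 | data) = 0, P(r = 2 | data) = 2/5, P(r = 3 | data) = 3/10, P(r = 4 | data) = 3/10, P(r = 5 | data) = 0.
Averaging over the posterior, P(yellow next | data) = (1)(2/5) + (1/2)(3/10) + (0)(3/10) = 11/20.

0.5500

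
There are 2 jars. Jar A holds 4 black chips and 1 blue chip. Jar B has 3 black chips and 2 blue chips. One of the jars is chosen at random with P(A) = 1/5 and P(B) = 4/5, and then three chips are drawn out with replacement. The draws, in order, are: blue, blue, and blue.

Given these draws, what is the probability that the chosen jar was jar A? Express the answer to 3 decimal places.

The likelihood of the observed sequence under each hypothesis: P(data | jar A) = (1/5)(1/5)(1/5) = 1/125; P(data | jar B) = (2/5)(2/5)(2/5) = 8/125.
Weighting by the prior gives 1/5 · 1/125 = 1/625, 4/5 · 8/125 = 32/625; these sum to 33/625.
So P(jar A | data) = (1/625) / (33/625) = 1/33.

0.030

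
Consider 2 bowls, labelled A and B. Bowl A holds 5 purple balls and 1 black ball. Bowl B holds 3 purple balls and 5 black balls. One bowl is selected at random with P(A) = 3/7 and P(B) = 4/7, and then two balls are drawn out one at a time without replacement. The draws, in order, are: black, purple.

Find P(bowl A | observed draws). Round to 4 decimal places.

Compute the likelihood of the observed sequence for each case: P(data | bowl A) = (1/6)(5/5) = 1/6; P(data | bowl B) = (5/8)(3/7) = 15/56.
The prior-weighted likelihoods are 3/7 · 1/6 = 1/14, 4/7 · 15/56 = 15/98; summing to 11/49.
Therefore the posterior P(bowl A | data) = (1/14) / (11/49) = 7/22.

0.3182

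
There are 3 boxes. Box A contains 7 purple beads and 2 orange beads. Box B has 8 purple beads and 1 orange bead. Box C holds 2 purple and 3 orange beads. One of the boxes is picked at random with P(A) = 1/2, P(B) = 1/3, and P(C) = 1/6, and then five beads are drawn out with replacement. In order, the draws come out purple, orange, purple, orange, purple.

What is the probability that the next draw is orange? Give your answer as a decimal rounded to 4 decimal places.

0.2838

The likelihood of the observed sequence under each hypothesis: P(data | box A) = (7/9)(2/9)(7/9)(2/9)(7/9) = 0.023235; P(data | box B) = (8/9)(1/9)(8/9)(1/9)(8/9) = 0.0086708; P(data | box C) = (2/5)(3/5)(2/5)(3/5)(2/5) = 0.02304.
The prior-weighted likelihoods are 1/2 · 0.023235 = 0.011617, 1/3 · 0.0086708 = 0.0028903, 1/6 · 0.02304 = 0.00384; summing to 0.018348.
Dividing through by the total gives posterior P(box A | data) = 0.63318, P(box B | data) = 0.15753, P(box C | data) = 0.20929.
So P(orange next | data) = Σ P(orange next | H) P(H | data) = (2/9)(0.63318) + (1/9)(0.15753) + (3/5)(0.20929) = 0.28378.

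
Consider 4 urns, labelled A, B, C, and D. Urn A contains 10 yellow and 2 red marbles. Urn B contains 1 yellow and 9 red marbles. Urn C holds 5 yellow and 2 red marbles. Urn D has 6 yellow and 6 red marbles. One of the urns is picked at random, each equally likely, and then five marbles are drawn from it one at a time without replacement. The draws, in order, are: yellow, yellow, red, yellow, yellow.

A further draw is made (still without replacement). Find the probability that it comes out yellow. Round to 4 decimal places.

Under each hypothesis, the probability of the observed sequence is: P(data | urn A) = (10/12)(9/11)(2/10)(8/9)(7/8) = 0.10606; P(data | urn B) = (1/10)(0/9) = 0; P(data | urn C) = (5/7)(4/6)(2/5)(3/4)(2/3) = 0.095238; P(data | urn D) = (6/12)(5/11)(6/10)(4/9)(3/8) = 0.022727.
The prior-weighted likelihoods are 1/4 · 0.10606 = 0.026515, 1/4 · 0 = 0, 1/4 · 0.095238 = 0.02381, 1/4 · 0.022727 = 0.0056818; summing to 0.056006.
Dividing through by the total gives posterior P(urn A | data) = 0.47343, P(urn B | data) = 0, P(urn C | data) = 0.42512, P(urn D | data) = 0.10145.
The predictive probability is P(yellow next | data) = (6/7)(0.47343) + (1/2)(0.42512) + (2/7)(0.10145) = 0.64734.

0.6473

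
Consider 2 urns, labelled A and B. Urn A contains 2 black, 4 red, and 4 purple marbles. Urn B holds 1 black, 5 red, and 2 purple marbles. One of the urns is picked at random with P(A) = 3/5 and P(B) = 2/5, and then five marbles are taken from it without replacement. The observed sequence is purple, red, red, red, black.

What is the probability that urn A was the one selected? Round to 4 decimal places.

0.3478

The likelihood of the observed sequence under each hypothesis: P(data | urn A) = (4/10)(4/9)(3/8)(2/7)(2/6) = 0.0063492; P(data | urn B) = (2/8)(5/7)(4/6)(3/5)(1/4) = 0.017857.
The prior-weighted likelihoods are 3/5 · 0.0063492 = 0.0038095, 2/5 · 0.017857 = 0.0071429; with total 0.010952.
Therefore the posterior P(urn A | data) = (0.0038095) / (0.010952) = 0.34783.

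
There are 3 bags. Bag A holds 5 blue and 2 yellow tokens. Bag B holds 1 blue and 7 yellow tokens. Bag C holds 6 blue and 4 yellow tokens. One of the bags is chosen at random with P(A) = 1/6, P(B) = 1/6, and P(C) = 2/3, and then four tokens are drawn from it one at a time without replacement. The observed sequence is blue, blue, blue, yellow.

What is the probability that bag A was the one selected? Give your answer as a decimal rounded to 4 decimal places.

The likelihood of the observed sequence under each hypothesis: P(data | bag A) = (5/7)(4/6)(3/5)(2/4) = 1/7; P(data | bag B) = (1/8)(0/7) = 0; P(data | bag C) = (6/10)(5/9)(4/8)(4/7) = 2/21.
Weighting by the prior gives 1/6 · 1/7 = 1/42, 1/6 · 0 = 0, 2/3 · 2/21 = 4/63; with total 11/126.
Therefore the posterior P(bag A | data) = (1/42) / (11/126) = 3/11.

0.2727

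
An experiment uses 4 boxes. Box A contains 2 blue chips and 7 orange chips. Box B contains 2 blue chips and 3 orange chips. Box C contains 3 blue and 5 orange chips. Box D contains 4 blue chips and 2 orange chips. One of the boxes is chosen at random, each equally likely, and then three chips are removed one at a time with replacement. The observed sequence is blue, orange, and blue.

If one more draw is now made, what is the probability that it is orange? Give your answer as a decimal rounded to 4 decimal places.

0.5177

For each hypothesis, P(data | H) works out to: P(data | box A) = (2/9)(7/9)(2/9) = 0.038409; P(data | box B) = (2/5)(3/5)(2/5) = 0.096; P(data | box C) = (3/8)(5/8)(3/8) = 0.087891; P(data | box D) = (4/6)(2/6)(4/6) = 0.14815.
Weighting by the prior gives 1/4 · 0.038409 = 0.0096022, 1/4 · 0.096 = 0.024, 1/4 · 0.087891 = 0.021973, 1/4 · 0.14815 = 0.037037; these sum to 0.092612.
The posterior is then P(box A | data) = 0.10368, P(box B | data) = 0.25915, P(box C | data) = 0.23726, P(box D | data) = 0.39992.
The predictive probability is P(orange next | data) = (7/9)(0.10368) + (3/5)(0.25915) + (5/8)(0.23726) + (1/3)(0.39992) = 0.51772.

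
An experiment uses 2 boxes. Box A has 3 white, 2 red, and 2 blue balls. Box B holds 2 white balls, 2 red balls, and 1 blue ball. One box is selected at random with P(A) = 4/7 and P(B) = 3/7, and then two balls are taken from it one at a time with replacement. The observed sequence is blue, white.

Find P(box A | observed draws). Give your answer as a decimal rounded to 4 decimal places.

The likelihood of the observed sequence under each hypothesis: P(data | box A) = (2/7)(3/7) = 0.12245; P(data | box B) = (1/5)(2/5) = 0.08.
Multiplying each by its prior: 4/7 · 0.12245 = 0.069971, 3/7 · 0.08 = 0.034286; summing to 0.10426.
Hence P(box A | data) = (0.069971) / (0.10426) = 0.67114.

0.6711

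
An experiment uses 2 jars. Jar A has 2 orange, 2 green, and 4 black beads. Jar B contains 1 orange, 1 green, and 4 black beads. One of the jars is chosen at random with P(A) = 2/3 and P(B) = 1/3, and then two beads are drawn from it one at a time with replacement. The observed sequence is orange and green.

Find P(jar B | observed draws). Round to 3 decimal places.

For each hypothesis, P(data | H) works out to: P(data | jar A) = (2/8)(2/8) = 1/16; P(data | jar B) = (1/6)(1/6) = 1/36.
The prior-weighted likelihoods are 2/3 · 1/16 = 1/24, 1/3 · 1/36 = 1/108; with total 11/216.
By Bayes' rule, P(jar B | data) = (1/108) / (11/216) = 2/11.

0.182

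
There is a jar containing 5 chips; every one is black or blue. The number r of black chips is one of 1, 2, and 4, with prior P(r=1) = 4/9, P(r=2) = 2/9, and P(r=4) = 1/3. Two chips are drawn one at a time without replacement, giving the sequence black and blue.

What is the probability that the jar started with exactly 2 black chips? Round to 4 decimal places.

Under each hypothesis, the probability of the observed sequence is: P(data | r = 1) = (1/5)(4/4) = 1/5; P(data | r = 2) = (2/5)(3/4) = 3/10; P(data | r = 4) = (4/5)(1/4) = 1/5.
Multiplying each by its prior: 4/9 · 1/5 = 4/45, 2/9 · 3/10 = 1/15, 1/3 · 1/5 = 1/15; summing to 2/9.
Therefore the posterior P(r = 2 | data) = (1/15) / (2/9) = 3/10.

0.3000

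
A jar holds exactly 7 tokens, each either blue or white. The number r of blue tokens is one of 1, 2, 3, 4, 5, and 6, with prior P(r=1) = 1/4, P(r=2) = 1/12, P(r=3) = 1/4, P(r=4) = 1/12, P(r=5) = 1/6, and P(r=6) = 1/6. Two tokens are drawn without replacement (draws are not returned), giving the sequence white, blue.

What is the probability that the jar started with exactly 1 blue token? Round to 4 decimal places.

0.1667

The likelihood of the observed sequence under each hypothesis: P(data | r = 1) = (6/7)(1/6) = 1/7; P(data | r = 2) = (5/7)(2/6) = 5/21; P(data | r = 3) = (4/7)(3/6) = 2/7; P(data | r = 4) = (3/7)(4/6) = 2/7; P(data | r = 5) = (2/7)(5/6) = 5/21; P(data | r = 6) = (1/7)(6/6) = 1/7.
Weighting by the prior gives 1/4 · 1/7 = 1/28, 1/12 · 5/21 = 5/252, 1/4 · 2/7 = 1/14, 1/12 · 2/7 = 1/42, 1/6 · 5/21 = 5/126, 1/6 · 1/7 = 1/42; summing to 3/14.
Hence P(r = 1 | data) = (1/28) / (3/14) = 1/6.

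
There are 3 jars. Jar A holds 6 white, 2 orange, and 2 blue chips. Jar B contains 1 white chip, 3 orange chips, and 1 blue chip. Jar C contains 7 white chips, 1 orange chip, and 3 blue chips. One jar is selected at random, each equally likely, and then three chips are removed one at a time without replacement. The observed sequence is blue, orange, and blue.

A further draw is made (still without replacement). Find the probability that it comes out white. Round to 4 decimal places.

0.8665

Under each hypothesis, the probability of the observed sequence is: P(data | jar A) = (2/10)(2/9)(1/8) = 0.0055556; P(data | jar B) = (1/5)(3/4)(0/3) = 0; P(data | jar C) = (3/11)(1/10)(2/9) = 0.0060606.
Weighting by the prior gives 1/3 · 0.0055556 = 0.0018519, 1/3 · 0 = 0, 1/3 · 0.0060606 = 0.0020202; summing to 0.0038721.
Normalising, the posterior is P(jar A | data) = 0.47826, P(jar B | data) = 0, P(jar C | data) = 0.52174.
Averaging over the posterior, P(white next | data) = (6/7)(0.47826) + (7/8)(0.52174) = 0.86646.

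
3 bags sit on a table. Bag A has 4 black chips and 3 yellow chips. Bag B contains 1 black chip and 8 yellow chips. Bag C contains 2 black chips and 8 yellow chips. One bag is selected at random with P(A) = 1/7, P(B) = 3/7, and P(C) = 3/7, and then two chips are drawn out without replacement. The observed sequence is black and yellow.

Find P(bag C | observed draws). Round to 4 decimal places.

Compute the likelihood of the observed sequence for each case: P(data | bag A) = (4/7)(3/6) = 2/7; P(data | bag B) = (1/9)(8/8) = 1/9; P(data | bag C) = (2/10)(8/9) = 8/45.
Weighting by the prior gives 1/7 · 2/7 = 2/49, 3/7 · 1/9 = 1/21, 3/7 · 8/45 = 8/105; with total 121/735.
By Bayes' rule, P(bag C | data) = (8/105) / (121/735) = 56/121.

0.4628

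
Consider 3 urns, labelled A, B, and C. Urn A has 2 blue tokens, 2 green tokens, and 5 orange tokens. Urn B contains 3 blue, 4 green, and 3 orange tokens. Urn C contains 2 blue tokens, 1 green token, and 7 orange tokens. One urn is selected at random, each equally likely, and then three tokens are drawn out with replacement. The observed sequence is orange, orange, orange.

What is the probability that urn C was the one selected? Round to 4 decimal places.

0.6335

The likelihood of the observed sequence under each hypothesis: P(data | urn A) = (5/9)(5/9)(5/9) = 0.17147; P(data | urn B) = (3/10)(3/10)(3/10) = 0.027; P(data | urn C) = (7/10)(7/10)(7/10) = 0.343.
Multiplying each by its prior: 1/3 · 0.17147 = 0.057156, 1/3 · 0.027 = 0.009, 1/3 · 0.343 = 0.11433; with total 0.18049.
Hence P(urn C | data) = (0.11433) / (0.18049) = 0.63346.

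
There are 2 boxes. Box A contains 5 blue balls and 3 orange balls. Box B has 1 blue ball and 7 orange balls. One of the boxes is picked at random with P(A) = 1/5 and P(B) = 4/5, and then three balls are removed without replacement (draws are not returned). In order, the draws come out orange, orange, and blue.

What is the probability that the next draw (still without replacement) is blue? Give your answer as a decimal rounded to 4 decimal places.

0.1212

The likelihood of the observed sequence under each hypothesis: P(data | box A) = (3/8)(2/7)(5/6) = 5/56; P(data | box B) = (7/8)(6/7)(1/6) = 1/8.
Weighting by the prior gives 1/5 · 5/56 = 1/56, 4/5 · 1/8 = 1/10; these sum to 33/280.
Normalising, the posterior is P(box A | data) = 5/33, P(box B | data) = 28/33.
The predictive probability is P(blue next | data) = (4/5)(5/33) + (0)(28/33) = 4/33.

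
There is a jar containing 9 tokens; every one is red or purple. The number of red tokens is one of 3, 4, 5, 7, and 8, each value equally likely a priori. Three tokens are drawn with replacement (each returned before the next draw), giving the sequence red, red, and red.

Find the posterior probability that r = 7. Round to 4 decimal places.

0.3203

The likelihood of the observed sequence under each hypothesis: P(data | r = 3) = (3/9)(3/9)(3/9) = 0.037037; P(data | r = 4) = (4/9)(4/9)(4/9) = 0.087791; P(data | r = 5) = (5/9)(5/9)(5/9) = 0.17147; P(data | r = 7) = (7/9)(7/9)(7/9) = 0.47051; P(data | r = 8) = (8/9)(8/9)(8/9) = 0.70233.
Multiplying each by its prior: 1/5 · 0.037037 = 0.0074074, 1/5 · 0.087791 = 0.017558, 1/5 · 0.17147 = 0.034294, 1/5 · 0.47051 = 0.094102, 1/5 · 0.70233 = 0.14047; these sum to 0.29383.
Therefore the posterior P(r = 7 | data) = (0.094102) / (0.29383) = 0.32026.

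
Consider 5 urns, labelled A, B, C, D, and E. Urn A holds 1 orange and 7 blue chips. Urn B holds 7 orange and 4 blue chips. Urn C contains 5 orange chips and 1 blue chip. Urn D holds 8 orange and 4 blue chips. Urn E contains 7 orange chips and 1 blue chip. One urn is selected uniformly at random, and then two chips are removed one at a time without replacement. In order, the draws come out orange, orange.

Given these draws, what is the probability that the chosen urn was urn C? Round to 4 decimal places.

The likelihood of the observed sequence under each hypothesis: P(data | urn A) = (1/8)(0/7) = 0; P(data | urn B) = (7/11)(6/10) = 0.38182; P(data | urn C) = (5/6)(4/5) = 0.66667; P(data | urn D) = (8/12)(7/11) = 0.42424; P(data | urn E) = (7/8)(6/7) = 0.75.
Multiplying each by its prior: 1/5 · 0 = 0, 1/5 · 0.38182 = 0.076364, 1/5 · 0.66667 = 0.13333, 1/5 · 0.42424 = 0.084848, 1/5 · 0.75 = 0.15; with total 0.44455.
Hence P(urn C | data) = (0.13333) / (0.44455) = 0.29993.

0.2999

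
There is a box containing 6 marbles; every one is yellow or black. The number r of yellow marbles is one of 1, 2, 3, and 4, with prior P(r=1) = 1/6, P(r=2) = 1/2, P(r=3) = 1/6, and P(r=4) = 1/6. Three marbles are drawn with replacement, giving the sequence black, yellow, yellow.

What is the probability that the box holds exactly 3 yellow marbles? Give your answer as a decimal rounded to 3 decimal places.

0.241

Compute the likelihood of the observed sequence for each case: P(data | r = 1) = (5/6)(1/6)(1/6) = 0.023148; P(data | r = 2) = (4/6)(2/6)(2/6) = 0.074074; P(data | r = 3) = (3/6)(3/6)(3/6) = 0.125; P(data | r = 4) = (2/6)(4/6)(4/6) = 0.14815.
Multiplying each by its prior: 1/6 · 0.023148 = 0.003858, 1/2 · 0.074074 = 0.037037, 1/6 · 0.125 = 0.020833, 1/6 · 0.14815 = 0.024691; these sum to 0.08642.
So P(r = 3 | data) = (0.020833) / (0.08642) = 0.24107.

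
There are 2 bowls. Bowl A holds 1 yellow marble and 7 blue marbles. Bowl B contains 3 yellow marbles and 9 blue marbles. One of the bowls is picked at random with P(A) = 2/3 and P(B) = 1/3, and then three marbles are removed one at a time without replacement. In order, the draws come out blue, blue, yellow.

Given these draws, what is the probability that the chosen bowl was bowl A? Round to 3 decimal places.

0.604

Compute the likelihood of the observed sequence for each case: P(data | bowl A) = (7/8)(6/7)(1/6) = 1/8; P(data | bowl B) = (9/12)(8/11)(3/10) = 9/55.
The prior-weighted likelihoods are 2/3 · 1/8 = 1/12, 1/3 · 9/55 = 3/55; summing to 91/660.
So P(bowl A | data) = (1/12) / (91/660) = 55/91.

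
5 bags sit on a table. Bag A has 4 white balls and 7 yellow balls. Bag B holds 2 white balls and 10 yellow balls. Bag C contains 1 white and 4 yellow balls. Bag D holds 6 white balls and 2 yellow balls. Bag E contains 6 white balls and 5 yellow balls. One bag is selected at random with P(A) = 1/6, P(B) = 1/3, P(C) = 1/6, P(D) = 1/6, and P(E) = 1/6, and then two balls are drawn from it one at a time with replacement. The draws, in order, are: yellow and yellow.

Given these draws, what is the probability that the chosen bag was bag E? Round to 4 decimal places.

Compute the likelihood of the observed sequence for each case: P(data | bag A) = (7/11)(7/11) = 0.40496; P(data | bag B) = (10/12)(10/12) = 0.69444; P(data | bag C) = (4/5)(4/5) = 0.64; P(data | bag D) = (2/8)(2/8) = 0.0625; P(data | bag E) = (5/11)(5/11) = 0.20661.
Multiplying each by its prior: 1/6 · 0.40496 = 0.067493, 1/3 · 0.69444 = 0.23148, 1/6 · 0.64 = 0.10667, 1/6 · 0.0625 = 0.010417, 1/6 · 0.20661 = 0.034435; summing to 0.45049.
Hence P(bag E | data) = (0.034435) / (0.45049) = 0.076439.

0.0764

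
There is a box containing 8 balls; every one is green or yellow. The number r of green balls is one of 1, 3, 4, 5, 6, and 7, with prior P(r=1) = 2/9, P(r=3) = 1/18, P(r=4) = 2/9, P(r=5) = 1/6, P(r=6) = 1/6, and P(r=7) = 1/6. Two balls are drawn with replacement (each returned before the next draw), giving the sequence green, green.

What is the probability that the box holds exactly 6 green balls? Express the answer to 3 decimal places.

For each hypothesis, P(data | H) works out to: P(data | r = 1) = (1/8)(1/8) = 0.015625; P(data | r = 3) = (3/8)(3/8) = 0.14062; P(data | r = 4) = (4/8)(4/8) = 0.25; P(data | r = 5) = (5/8)(5/8) = 0.39062; P(data | r = 6) = (6/8)(6/8) = 0.5625; P(data | r = 7) = (7/8)(7/8) = 0.76562.
The prior-weighted likelihoods are 2/9 · 0.015625 = 0.0034722, 1/18 · 0.14062 = 0.0078125, 2/9 · 0.25 = 0.055556, 1/6 · 0.39062 = 0.065104, 1/6 · 0.5625 = 0.09375, 1/6 · 0.76562 = 0.1276; with total 0.3533.
Hence P(r = 6 | data) = (0.09375) / (0.3533) = 0.26536.

0.265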